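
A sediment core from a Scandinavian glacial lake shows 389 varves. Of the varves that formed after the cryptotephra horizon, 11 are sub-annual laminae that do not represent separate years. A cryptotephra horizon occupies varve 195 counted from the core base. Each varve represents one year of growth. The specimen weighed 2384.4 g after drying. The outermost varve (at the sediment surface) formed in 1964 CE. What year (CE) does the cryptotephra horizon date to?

389 − 195 = 194 varves lie beyond the cryptotephra horizon toward the sediment surface.
Removing the 11 false varves leaves 194 − 11 = 183 true varves beyond the cryptotephra horizon.
1964 − 183 = 1781 CE.

1781 CE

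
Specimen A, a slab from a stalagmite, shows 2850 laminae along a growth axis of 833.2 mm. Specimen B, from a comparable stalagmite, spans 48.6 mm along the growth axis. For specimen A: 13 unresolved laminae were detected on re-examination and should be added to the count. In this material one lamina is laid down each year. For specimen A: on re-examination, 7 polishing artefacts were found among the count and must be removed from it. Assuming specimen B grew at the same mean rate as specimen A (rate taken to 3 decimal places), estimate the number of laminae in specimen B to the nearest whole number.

Specimen A: correcting the raw count gives 2850 − 7 + 13 = 2856 true laminae.
A: 833.2 mm over 2856 years gives 833.2 / 2856 ≈ 0.292 mm per year.
Specimen B: 48.6 mm / 0.292 mm per year = 166.44 years ≈ 166 laminae.

166 laminae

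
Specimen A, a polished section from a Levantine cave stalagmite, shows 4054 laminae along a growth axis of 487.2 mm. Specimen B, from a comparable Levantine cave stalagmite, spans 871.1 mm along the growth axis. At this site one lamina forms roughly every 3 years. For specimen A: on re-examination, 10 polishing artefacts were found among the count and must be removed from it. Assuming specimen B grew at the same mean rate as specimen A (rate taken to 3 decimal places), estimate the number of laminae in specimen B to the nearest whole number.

7259 laminae

Specimen A: after corrections the count is 4054 − 10 = 4044 laminae.
Specimen A: 4044 laminae at 3 years each span 4044 × 3 = 12132 years.
A: Extension rate ≈ 487.2 / 12132 = 0.040 mm/yr.
B spans 871.1 / 0.040 = 21777.50 years; at 3 years per lamina that is 21777.50 / 3 ≈ 7259 laminae.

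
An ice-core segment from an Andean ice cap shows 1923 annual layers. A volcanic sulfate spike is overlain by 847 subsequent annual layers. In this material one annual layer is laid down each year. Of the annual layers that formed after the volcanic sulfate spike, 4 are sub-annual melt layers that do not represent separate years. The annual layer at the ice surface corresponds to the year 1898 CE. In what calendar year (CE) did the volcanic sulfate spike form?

There are 847 annual layers younger than the volcanic sulfate spike.
Removing the 4 false annual layers leaves 847 − 4 = 843 true annual layers beyond the volcanic sulfate spike.
The annual layer at the ice surface is 1898 CE, so the volcanic sulfate spike dates to 1898 − 843 = 1055 CE.

1055 CE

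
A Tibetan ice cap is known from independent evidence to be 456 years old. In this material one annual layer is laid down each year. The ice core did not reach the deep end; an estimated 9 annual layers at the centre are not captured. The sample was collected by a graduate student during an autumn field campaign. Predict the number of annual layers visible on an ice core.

447 annual layers

One annual layer per year gives 456 annual layers over 456 years.
456 − 9 missed = 447 annual layers expected in the prepared section.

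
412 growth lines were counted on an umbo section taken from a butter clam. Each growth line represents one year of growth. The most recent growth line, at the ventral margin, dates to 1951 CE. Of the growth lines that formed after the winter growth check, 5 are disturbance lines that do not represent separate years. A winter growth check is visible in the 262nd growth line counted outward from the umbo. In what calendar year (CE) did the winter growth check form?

1806 CE

412 − 262 = 150 growth lines lie beyond the winter growth check toward the ventral margin.
150 − 5 false = 145 true growth lines after the winter growth check.
1951 − 145 = 1806 CE.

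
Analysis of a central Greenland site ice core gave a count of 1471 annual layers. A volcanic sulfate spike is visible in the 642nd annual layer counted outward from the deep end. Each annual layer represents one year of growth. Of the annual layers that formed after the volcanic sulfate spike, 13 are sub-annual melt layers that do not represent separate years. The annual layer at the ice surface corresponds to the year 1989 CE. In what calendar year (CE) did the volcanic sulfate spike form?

1173 CE

1471 − 642 = 829 annual layers lie beyond the volcanic sulfate spike toward the ice surface.
Excluding 13 false annual layers: 829 − 13 = 816.
The annual layer at the ice surface is 1989 CE, so the volcanic sulfate spike dates to 1989 − 816 = 1173 CE.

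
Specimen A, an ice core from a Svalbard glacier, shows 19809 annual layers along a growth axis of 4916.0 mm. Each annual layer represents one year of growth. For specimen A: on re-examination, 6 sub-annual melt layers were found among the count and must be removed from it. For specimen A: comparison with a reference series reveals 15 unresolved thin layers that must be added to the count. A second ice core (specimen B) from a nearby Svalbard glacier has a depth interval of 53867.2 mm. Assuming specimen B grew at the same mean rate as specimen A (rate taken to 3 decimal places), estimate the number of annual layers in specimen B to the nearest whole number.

217206 annual layers

Specimen A: after corrections the count is 19809 − 6 + 15 = 19818 annual layers.
A: Extension rate ≈ 4916.0 / 19818 = 0.248 mm/yr.
For B, 53867.2 / 0.248 = 217206.45 years ≈ 217206 annual layers.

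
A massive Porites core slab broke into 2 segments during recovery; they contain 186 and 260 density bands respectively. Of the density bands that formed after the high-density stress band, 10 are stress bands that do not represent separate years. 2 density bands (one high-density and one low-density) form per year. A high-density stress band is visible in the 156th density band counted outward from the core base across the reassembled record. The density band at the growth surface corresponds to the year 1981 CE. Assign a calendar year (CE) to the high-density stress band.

1841 CE

Total density bands = 186 + 260 = 446.
446 − 156 = 290 density bands lie beyond the high-density stress band toward the growth surface.
Removing the 10 false density bands leaves 290 − 10 = 280 true density bands beyond the high-density stress band.
Dividing by 2 density bands per year: 280 / 2 = 140 years.
1981 − 140 = 1841 CE.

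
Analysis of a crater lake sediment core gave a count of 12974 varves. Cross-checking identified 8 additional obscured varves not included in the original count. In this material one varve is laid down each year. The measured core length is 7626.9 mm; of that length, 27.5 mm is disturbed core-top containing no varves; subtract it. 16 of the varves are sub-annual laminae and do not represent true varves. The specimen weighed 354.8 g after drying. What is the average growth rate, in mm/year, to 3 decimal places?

0.586 mm/year

True varve count = 12974 − 16 + 8 = 12966.
The growth record spans 7626.9 − 27.5 = 7599.4 mm.
Extension rate ≈ 7599.4 / 12966 = 0.586 mm/year.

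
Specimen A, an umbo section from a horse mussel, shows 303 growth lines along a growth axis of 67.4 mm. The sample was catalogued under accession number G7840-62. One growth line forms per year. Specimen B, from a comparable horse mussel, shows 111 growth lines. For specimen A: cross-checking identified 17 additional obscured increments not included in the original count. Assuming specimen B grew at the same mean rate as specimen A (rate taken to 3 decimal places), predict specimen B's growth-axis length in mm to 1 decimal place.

Specimen A: correcting the raw count gives 303 + 17 = 320 true growth lines.
A: Extension rate ≈ 67.4 / 320 = 0.211 mm/yr.
For B, 0.211 mm/year × 111 years = 23.4 mm.

23.4 mm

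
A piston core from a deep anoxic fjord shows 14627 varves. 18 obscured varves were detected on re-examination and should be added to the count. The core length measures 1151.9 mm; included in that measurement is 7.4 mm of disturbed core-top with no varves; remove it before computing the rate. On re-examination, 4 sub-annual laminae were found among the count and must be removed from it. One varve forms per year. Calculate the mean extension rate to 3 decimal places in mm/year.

0.078 mm/year

Correcting the raw count gives 14627 − 4 + 18 = 14641 true varves.
The growth record spans 1151.9 − 7.4 = 1144.5 mm.
Mean rate = 1144.5 mm / 14641 years ≈ 0.078 mm/year.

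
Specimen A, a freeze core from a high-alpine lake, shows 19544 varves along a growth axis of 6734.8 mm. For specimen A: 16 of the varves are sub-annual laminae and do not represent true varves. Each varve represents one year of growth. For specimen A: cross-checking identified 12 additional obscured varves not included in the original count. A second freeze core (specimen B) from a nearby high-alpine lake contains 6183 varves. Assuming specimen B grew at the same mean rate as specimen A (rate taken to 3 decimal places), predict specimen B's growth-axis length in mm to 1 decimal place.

2133.1 mm

Specimen A: true varve count = 19544 − 16 + 12 = 19540.
A: Mean rate = 6734.8 mm / 19540 years ≈ 0.345 mm/yr.
For B, 0.345 mm/year × 6183 years = 2133.1 mm.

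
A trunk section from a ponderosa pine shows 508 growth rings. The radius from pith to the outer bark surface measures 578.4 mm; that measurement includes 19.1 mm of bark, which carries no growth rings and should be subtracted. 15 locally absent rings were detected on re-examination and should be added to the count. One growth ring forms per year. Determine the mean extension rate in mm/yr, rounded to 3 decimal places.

1.069 mm/yr

True growth ring count = 508 + 15 = 523.
Net length = 578.4 − 19.1 = 559.3 mm.
Mean rate = 559.3 mm / 523 years ≈ 1.069 mm/yr.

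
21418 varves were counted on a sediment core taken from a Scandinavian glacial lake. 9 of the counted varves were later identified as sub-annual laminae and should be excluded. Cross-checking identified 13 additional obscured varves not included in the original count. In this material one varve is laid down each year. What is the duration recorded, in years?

Adjusted count: 21418 − 9 + 13 = 21422 varves.
One varve per year makes the duration 21422 years.

21422 years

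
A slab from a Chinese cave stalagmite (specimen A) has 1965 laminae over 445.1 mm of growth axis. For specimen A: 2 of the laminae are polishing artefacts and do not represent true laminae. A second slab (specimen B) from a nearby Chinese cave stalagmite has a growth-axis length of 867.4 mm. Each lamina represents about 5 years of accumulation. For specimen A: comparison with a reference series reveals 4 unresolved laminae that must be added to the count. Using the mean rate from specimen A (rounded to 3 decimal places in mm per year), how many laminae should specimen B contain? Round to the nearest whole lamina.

Specimen A: true lamina count = 1965 − 2 + 4 = 1967.
Specimen A: 1967 laminae at 5 years each span 1967 × 5 = 9835 years.
A: 445.1 mm over 9835 years gives 445.1 / 9835 ≈ 0.045 mm/yr.
For B, 867.4 / 0.045 = 19275.56 years; at 5 years per lamina that is 19275.56 / 5 ≈ 3855 laminae.

3855 laminae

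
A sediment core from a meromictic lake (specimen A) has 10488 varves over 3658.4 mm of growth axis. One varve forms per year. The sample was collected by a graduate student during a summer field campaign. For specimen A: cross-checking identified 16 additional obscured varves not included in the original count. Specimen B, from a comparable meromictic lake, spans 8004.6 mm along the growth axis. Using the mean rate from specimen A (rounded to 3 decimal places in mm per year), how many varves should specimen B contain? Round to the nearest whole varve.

23002 varves

Specimen A: true varve count = 10488 + 16 = 10504.
A: Extension rate ≈ 3658.4 / 10504 = 0.348 mm/yr.
B spans 8004.6 / 0.348 = 23001.72 years ≈ 23002 varves.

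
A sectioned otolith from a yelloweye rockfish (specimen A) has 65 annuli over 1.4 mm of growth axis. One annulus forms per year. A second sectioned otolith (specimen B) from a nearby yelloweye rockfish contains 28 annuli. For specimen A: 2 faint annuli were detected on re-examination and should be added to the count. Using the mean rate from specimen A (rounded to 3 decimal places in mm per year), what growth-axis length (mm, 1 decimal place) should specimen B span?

Specimen A: true annulus count = 65 + 2 = 67.
A: Extension rate ≈ 1.4 / 67 = 0.021 mm/yr.
For B, 0.021 mm/year × 28 years = 0.6 mm.

0.6 mm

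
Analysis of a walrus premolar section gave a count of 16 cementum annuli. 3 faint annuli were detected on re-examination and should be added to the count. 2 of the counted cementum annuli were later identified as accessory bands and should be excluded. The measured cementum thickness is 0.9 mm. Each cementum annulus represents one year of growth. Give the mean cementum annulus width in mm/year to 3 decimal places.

0.053 mm/year

True cementum annulus count = 16 − 2 + 3 = 17.
Mean rate = 0.9 mm / 17 years ≈ 0.053 mm/year.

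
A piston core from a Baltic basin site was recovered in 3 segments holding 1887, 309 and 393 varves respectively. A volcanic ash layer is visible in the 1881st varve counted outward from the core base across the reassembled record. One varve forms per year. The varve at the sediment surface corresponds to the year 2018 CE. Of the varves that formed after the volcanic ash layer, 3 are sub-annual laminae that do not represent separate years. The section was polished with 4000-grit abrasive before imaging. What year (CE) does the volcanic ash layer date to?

1313 CE

Total varves = 1887 + 309 + 393 = 2589.
Between varve 1881 and the sediment surface there are 2589 − 1881 = 708 varves.
Removing the 3 false varves leaves 708 − 3 = 705 true varves beyond the volcanic ash layer.
The varve at the sediment surface is 2018 CE, so the volcanic ash layer dates to 2018 − 705 = 1313 CE.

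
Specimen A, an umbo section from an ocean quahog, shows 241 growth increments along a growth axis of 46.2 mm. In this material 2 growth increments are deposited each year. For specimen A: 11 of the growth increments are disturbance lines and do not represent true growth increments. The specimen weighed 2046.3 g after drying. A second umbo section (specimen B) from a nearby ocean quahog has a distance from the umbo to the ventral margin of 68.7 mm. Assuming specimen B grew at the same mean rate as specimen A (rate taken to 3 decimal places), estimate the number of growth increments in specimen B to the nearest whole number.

Specimen A: true growth increment count = 241 − 11 = 230.
Specimen A: dividing by 2 growth increments per year: 230 / 2 = 115 years.
A: Extension rate ≈ 46.2 / 115 = 0.402 mm/year.
B spans 68.7 / 0.402 = 170.90 years; at 2 growth increments per year that is 170.90 × 2 ≈ 342 growth increments.

342 growth increments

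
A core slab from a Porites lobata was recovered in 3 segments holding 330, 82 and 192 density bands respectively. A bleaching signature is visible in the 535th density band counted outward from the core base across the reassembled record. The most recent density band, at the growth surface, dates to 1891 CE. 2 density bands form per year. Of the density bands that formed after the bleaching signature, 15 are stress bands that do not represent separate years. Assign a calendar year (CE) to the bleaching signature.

Total density bands = 330 + 82 + 192 = 604.
604 − 535 = 69 density bands lie beyond the bleaching signature toward the growth surface.
Excluding 15 false density bands: 69 − 15 = 54.
54 density bands at 2 per year is 54 / 2 = 27 years.
The density band at the growth surface is 1891 CE, so the bleaching signature dates to 1891 − 27 = 1864 CE.

1864 CE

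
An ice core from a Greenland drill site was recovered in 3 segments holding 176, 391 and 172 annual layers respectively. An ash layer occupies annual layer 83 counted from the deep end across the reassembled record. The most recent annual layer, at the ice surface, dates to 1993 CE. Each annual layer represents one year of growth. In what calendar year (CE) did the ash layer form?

1337 CE

Total annual layers = 176 + 391 + 172 = 739.
739 − 83 = 656 annual layers lie beyond the ash layer toward the ice surface.
Counting back 656 years from 1993 CE places the ash layer in 1993 − 656 = 1337 CE.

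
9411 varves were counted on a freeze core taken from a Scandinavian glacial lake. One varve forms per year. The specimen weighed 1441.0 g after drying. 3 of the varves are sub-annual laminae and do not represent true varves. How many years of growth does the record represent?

9408 years

True varve count = 9411 − 3 = 9408.
With a one-to-one varve periodicity this is 9408 years.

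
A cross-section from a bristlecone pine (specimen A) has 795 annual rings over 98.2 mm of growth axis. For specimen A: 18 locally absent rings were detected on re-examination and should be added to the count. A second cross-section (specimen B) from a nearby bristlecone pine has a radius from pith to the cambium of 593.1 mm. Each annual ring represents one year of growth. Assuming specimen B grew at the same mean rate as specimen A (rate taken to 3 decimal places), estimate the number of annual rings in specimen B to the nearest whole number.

Specimen A: adjusted count: 795 + 18 = 813 annual rings.
A: Extension rate ≈ 98.2 / 813 = 0.121 mm/year.
Specimen B: 593.1 mm / 0.121 mm per year = 4901.65 years ≈ 4902 annual rings.

4902 annual rings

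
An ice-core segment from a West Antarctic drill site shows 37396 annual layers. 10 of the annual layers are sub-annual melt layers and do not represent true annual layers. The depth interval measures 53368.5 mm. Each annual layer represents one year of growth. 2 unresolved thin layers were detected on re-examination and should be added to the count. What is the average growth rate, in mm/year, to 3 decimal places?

1.427 mm/year

Adjusted count: 37396 − 10 + 2 = 37388 annual layers.
Mean rate = 53368.5 mm / 37388 years ≈ 1.427 mm/year.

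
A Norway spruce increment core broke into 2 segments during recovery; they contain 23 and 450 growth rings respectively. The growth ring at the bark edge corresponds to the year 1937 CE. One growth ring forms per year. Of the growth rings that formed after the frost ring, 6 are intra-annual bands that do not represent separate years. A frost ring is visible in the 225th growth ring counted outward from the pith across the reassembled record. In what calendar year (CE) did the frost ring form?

1695 CE

Total growth rings = 23 + 450 = 473.
Between growth ring 225 and the bark edge there are 473 − 225 = 248 growth rings.
248 − 6 false = 242 true growth rings after the frost ring.
1937 − 242 = 1695 CE.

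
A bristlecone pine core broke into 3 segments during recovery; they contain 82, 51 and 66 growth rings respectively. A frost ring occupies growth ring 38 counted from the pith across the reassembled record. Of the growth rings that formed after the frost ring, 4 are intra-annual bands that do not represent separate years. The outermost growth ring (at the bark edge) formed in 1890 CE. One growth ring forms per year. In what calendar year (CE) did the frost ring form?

Total growth rings = 82 + 51 + 66 = 199.
199 − 38 = 161 growth rings lie beyond the frost ring toward the bark edge.
161 − 4 false = 157 true growth rings after the frost ring.
1890 − 157 = 1733 CE.

1733 CE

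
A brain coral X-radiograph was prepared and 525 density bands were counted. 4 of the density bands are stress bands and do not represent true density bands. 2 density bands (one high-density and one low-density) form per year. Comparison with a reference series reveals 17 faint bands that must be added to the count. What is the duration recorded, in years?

269 years

Adjusted count: 525 − 4 + 17 = 538 density bands.
With 2 density bands per year, 538 / 2 = 269 years.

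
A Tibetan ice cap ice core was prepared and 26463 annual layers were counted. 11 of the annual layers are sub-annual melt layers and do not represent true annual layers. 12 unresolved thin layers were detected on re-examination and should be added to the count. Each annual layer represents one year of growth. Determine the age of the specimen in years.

After corrections the count is 26463 − 11 + 12 = 26464 annual layers.
At one annual layer per year, that is 26464 years.

26464 yr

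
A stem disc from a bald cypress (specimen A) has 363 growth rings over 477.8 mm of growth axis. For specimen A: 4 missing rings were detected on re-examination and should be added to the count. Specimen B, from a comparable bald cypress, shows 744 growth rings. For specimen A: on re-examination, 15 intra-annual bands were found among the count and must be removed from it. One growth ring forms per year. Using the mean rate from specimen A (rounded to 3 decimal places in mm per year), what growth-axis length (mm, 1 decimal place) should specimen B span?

Specimen A: correcting the raw count gives 363 − 15 + 4 = 352 true growth rings.
A: Mean rate = 477.8 mm / 352 years ≈ 1.357 mm/year.
B's length ≈ 1.357 × 744 = 1009.6 mm.

1009.6 mm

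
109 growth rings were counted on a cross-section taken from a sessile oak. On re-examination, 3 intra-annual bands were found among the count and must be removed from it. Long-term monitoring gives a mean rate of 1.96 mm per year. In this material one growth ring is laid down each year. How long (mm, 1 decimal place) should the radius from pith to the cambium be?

207.8 mm

After corrections the count is 109 − 3 = 106 growth rings.
Predicted length = 1.96 mm/year × 106 years = 207.8 mm.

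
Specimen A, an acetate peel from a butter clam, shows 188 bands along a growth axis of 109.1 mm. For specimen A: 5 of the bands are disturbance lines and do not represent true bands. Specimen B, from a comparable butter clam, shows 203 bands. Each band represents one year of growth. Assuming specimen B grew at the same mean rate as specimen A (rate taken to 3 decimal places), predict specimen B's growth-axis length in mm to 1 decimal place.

Specimen A: after corrections the count is 188 − 5 = 183 bands.
A: 109.1 mm over 183 years gives 109.1 / 183 ≈ 0.596 mm/year.
For B, 0.596 mm/year × 203 years = 121.0 mm.

121.0 mm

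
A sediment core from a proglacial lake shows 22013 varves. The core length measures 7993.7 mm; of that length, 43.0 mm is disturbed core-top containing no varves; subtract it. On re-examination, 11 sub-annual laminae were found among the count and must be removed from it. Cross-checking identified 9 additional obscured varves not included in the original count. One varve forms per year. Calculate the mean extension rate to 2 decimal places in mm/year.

0.36 mm/year

True varve count = 22013 − 11 + 9 = 22011.
Net length = 7993.7 − 43.0 = 7950.7 mm.
Mean rate = 7950.7 mm / 22011 years ≈ 0.36 mm/year.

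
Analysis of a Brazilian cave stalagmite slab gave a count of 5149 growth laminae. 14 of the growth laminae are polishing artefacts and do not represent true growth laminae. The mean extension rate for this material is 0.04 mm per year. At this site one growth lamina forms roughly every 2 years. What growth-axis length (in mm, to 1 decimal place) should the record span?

410.8 mm

Adjusted count: 5149 − 14 = 5135 growth laminae.
5135 growth laminae at 2 years each span 5135 × 2 = 10270 years.
Predicted length = 0.04 mm/year × 10270 years = 410.8 mm.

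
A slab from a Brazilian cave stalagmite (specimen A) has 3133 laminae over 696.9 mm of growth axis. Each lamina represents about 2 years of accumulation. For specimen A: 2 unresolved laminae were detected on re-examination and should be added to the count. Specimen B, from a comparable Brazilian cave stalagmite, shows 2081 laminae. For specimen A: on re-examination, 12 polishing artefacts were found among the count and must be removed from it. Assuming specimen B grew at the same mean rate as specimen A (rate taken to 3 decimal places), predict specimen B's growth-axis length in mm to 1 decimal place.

466.1 mm

Specimen A: correcting the raw count gives 3133 − 12 + 2 = 3123 true laminae.
Specimen A: at 2 years per lamina, 3123 × 2 = 6246 years.
A: Extension rate ≈ 696.9 / 6246 = 0.112 mm per year.
Specimen B: 2081 laminae at 2 years each span 2081 × 2 = 4162 years. B's length ≈ 0.112 × 4162 = 466.1 mm.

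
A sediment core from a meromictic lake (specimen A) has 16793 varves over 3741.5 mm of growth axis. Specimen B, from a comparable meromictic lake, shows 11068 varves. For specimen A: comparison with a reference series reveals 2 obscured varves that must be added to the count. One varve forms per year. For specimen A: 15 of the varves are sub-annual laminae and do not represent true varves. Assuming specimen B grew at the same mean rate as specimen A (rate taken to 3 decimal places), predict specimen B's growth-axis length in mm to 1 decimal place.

Specimen A: correcting the raw count gives 16793 − 15 + 2 = 16780 true varves.
A: Mean rate = 3741.5 mm / 16780 years ≈ 0.223 mm per year.
B's length ≈ 0.223 × 11068 = 2468.2 mm.

2468.2 mm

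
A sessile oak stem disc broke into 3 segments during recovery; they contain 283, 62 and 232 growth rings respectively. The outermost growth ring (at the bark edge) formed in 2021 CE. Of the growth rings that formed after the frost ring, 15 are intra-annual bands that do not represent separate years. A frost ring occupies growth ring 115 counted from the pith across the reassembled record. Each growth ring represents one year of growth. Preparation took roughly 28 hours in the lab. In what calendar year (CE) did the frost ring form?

1574 CE

Total growth rings = 283 + 62 + 232 = 577.
577 − 115 = 462 growth rings lie beyond the frost ring toward the bark edge.
Excluding 15 false growth rings: 462 − 15 = 447.
Counting back 447 years from 2021 CE places the frost ring in 2021 − 447 = 1574 CE.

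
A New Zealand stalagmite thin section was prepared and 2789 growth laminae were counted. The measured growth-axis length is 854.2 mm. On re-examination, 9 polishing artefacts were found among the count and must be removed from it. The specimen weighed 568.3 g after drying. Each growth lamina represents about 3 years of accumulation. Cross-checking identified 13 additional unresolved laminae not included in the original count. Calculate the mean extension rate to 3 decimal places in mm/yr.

0.102 mm/yr

True growth lamina count = 2789 − 9 + 13 = 2793.
2793 growth laminae at 3 years each span 2793 × 3 = 8379 years.
Mean rate = 854.2 mm / 8379 years ≈ 0.102 mm/yr.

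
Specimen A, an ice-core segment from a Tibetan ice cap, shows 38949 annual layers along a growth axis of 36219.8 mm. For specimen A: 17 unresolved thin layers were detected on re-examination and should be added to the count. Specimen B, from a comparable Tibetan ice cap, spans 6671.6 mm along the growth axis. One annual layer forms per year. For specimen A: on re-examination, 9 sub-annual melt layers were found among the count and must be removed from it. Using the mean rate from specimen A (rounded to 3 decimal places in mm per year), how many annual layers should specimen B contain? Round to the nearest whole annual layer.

Specimen A: adjusted count: 38949 − 9 + 17 = 38957 annual layers.
A: Mean rate = 36219.8 mm / 38957 years ≈ 0.930 mm/yr.
Specimen B: 6671.6 mm / 0.930 mm per year = 7173.76 years ≈ 7174 annual layers.

7174 annual layers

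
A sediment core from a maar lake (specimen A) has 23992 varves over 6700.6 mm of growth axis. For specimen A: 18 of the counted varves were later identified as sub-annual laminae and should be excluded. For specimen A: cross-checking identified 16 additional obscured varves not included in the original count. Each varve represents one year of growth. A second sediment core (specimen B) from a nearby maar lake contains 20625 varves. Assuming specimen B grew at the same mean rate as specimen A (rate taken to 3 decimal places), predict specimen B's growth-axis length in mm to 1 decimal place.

Specimen A: correcting the raw count gives 23992 − 18 + 16 = 23990 true varves.
A: 6700.6 mm over 23990 years gives 6700.6 / 23990 ≈ 0.279 mm per year.
For B, 0.279 mm/year × 20625 years = 5754.4 mm.

5754.4 mm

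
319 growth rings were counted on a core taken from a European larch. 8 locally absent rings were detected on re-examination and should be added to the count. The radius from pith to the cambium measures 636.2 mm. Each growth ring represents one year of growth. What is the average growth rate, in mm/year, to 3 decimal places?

After corrections the count is 319 + 8 = 327 growth rings.
Mean rate = 636.2 mm / 327 years ≈ 1.946 mm/year.

1.946 mm/year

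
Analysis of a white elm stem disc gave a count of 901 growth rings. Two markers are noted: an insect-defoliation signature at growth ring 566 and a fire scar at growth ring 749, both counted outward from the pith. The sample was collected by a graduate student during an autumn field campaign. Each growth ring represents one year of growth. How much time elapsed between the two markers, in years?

183 years

The two markers are separated by 749 − 566 = 183 growth rings.
One growth ring per year makes the interval 183 years.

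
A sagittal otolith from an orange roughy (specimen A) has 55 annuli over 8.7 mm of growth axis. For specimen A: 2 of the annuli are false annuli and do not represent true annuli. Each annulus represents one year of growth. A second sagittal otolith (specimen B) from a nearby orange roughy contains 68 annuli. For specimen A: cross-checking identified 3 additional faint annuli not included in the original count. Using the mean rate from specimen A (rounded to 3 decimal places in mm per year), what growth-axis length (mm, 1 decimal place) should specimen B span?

Specimen A: adjusted count: 55 − 2 + 3 = 56 annuli.
A: Mean rate = 8.7 mm / 56 years ≈ 0.155 mm per year.
Length of B = 0.155 × 68 = 10.5 mm.

10.5 mm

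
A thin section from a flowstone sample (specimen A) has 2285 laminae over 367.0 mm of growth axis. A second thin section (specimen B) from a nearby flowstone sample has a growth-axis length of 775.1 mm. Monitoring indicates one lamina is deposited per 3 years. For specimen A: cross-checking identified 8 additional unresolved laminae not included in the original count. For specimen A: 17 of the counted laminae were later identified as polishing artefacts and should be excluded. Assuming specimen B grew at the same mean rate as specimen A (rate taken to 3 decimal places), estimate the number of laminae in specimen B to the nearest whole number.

4785 laminae

Specimen A: true lamina count = 2285 − 17 + 8 = 2276.
Specimen A: multiplying by 3 years per lamina: 2276 × 3 = 6828 years.
A: Mean rate = 367.0 mm / 6828 years ≈ 0.054 mm per year.
B spans 775.1 / 0.054 = 14353.70 years; at 3 years per lamina that is 14353.70 / 3 ≈ 4785 laminae.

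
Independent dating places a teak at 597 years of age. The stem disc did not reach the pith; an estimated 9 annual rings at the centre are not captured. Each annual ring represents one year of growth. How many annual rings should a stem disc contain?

588 annual rings

One annual ring per year gives 597 annual rings over 597 years.
Less the 9 uncaptured annual rings: 597 − 9 = 588.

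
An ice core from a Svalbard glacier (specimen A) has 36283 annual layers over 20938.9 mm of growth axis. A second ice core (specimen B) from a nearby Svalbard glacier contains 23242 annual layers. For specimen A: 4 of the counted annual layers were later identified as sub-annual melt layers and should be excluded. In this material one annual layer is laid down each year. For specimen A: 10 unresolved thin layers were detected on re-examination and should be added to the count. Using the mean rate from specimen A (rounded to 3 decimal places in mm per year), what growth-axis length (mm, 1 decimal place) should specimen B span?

13410.6 mm

Specimen A: adjusted count: 36283 − 4 + 10 = 36289 annual layers.
A: 20938.9 mm over 36289 years gives 20938.9 / 36289 ≈ 0.577 mm per year.
B's length ≈ 0.577 × 23242 = 13410.6 mm.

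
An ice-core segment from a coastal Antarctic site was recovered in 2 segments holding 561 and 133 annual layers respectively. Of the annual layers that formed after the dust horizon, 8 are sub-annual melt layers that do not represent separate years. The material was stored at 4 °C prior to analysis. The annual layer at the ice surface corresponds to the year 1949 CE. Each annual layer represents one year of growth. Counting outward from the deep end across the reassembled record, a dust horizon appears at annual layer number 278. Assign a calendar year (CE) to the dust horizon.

1541 CE

Total annual layers = 561 + 133 = 694.
694 − 278 = 416 annual layers lie beyond the dust horizon toward the ice surface.
Removing the 8 false annual layers leaves 416 − 8 = 408 true annual layers beyond the dust horizon.
Counting back 408 years from 1949 CE places the dust horizon in 1949 − 408 = 1541 CE.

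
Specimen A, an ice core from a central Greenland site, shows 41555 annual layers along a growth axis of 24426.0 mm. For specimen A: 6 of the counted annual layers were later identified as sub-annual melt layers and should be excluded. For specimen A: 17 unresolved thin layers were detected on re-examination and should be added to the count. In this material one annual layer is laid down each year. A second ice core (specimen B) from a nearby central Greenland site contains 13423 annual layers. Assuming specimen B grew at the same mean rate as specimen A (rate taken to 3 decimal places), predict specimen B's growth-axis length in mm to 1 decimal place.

7892.7 mm

Specimen A: adjusted count: 41555 − 6 + 17 = 41566 annual layers.
A: Mean rate = 24426.0 mm / 41566 years ≈ 0.588 mm/year.
B's length ≈ 0.588 × 13423 = 7892.7 mm.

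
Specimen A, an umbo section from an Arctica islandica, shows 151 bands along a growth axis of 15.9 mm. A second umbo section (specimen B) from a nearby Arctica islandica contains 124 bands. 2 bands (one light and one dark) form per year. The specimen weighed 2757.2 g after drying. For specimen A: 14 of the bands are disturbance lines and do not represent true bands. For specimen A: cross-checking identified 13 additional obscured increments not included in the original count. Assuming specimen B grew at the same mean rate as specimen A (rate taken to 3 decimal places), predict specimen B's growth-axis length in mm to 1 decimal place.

Specimen A: after corrections the count is 151 − 14 + 13 = 150 bands.
Specimen A: 150 bands at 2 per year is 150 / 2 = 75 years.
A: 15.9 mm over 75 years gives 15.9 / 75 ≈ 0.212 mm/yr.
Specimen B: 124 bands at 2 per year is 124 / 2 = 62 years. Length of B = 0.212 × 62 = 13.1 mm.

13.1 mm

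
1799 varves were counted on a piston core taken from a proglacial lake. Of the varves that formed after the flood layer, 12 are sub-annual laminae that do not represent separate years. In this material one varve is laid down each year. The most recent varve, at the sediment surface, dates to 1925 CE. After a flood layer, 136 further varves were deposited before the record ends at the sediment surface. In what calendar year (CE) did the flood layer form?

1801 CE

136 varves formed after the flood layer.
Removing the 12 false varves leaves 136 − 12 = 124 true varves beyond the flood layer.
The varve at the sediment surface is 1925 CE, so the flood layer dates to 1925 − 124 = 1801 CE.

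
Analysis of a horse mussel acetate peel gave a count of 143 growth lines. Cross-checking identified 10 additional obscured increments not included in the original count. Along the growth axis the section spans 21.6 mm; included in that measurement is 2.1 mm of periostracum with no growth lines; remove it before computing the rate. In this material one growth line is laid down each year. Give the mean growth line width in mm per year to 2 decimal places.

0.13 mm per year

Correcting the raw count gives 143 + 10 = 153 true growth lines.
Net length = 21.6 − 2.1 = 19.5 mm.
19.5 mm over 153 years gives 19.5 / 153 ≈ 0.13 mm per year.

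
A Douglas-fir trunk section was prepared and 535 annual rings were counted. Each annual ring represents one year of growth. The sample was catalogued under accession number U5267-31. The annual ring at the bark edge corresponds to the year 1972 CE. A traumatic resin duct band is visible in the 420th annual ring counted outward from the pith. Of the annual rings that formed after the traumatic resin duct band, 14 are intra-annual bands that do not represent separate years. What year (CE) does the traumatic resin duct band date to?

1871 CE

The traumatic resin duct band sits at annual ring 420 from the pith, so 535 − 420 = 115 annual rings formed after it.
115 − 14 false = 101 true annual rings after the traumatic resin duct band.
Counting back 101 years from 1972 CE places the traumatic resin duct band in 1972 − 101 = 1871 CE.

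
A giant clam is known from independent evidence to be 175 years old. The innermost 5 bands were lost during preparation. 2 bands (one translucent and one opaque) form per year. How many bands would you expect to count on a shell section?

175 years at 2 bands per year gives 175 × 2 = 350 bands.
Less the 5 uncaptured bands: 350 − 5 = 345.

345 bands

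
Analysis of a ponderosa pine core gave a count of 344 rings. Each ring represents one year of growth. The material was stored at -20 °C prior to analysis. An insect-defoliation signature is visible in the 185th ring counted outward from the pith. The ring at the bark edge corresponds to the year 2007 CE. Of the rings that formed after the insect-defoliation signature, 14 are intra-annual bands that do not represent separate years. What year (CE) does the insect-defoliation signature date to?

1862 CE

The insect-defoliation signature sits at ring 185 from the pith, so 344 − 185 = 159 rings formed after it.
Excluding 14 false rings: 159 − 14 = 145.
Counting back 145 years from 2007 CE places the insect-defoliation signature in 2007 − 145 = 1862 CE.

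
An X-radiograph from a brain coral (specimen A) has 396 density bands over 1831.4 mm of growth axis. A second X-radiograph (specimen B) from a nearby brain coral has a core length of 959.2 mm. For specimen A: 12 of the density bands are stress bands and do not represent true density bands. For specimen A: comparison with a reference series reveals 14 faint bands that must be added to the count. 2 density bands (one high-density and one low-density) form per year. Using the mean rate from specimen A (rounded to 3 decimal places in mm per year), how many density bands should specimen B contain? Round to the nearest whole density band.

208 density bands

Specimen A: correcting the raw count gives 396 − 12 + 14 = 398 true density bands.
Specimen A: 398 density bands at 2 per year is 398 / 2 = 199 years.
A: Extension rate ≈ 1831.4 / 199 = 9.203 mm/year.
For B, 959.2 / 9.203 = 104.23 years; at 2 density bands per year that is 104.23 × 2 ≈ 208 density bands.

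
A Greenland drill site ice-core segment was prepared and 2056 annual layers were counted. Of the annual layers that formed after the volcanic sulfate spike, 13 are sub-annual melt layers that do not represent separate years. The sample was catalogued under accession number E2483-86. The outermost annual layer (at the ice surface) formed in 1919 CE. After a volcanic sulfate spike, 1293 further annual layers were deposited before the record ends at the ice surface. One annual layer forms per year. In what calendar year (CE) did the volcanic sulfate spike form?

639 CE

There are 1293 annual layers younger than the volcanic sulfate spike.
1293 − 13 false = 1280 true annual layers after the volcanic sulfate spike.
The annual layer at the ice surface is 1919 CE, so the volcanic sulfate spike dates to 1919 − 1280 = 639 CE.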